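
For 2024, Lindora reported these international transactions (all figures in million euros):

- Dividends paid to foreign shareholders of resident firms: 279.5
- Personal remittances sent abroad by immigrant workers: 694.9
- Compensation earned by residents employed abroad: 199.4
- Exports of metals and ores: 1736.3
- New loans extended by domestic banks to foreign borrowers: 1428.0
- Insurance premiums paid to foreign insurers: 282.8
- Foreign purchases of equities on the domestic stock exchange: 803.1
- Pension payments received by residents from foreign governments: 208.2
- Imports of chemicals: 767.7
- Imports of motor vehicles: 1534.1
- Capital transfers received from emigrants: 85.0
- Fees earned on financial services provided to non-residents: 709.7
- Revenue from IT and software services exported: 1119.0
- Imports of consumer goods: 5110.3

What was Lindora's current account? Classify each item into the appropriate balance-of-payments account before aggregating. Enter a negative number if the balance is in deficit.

-4696.7

Goods: -5110.3 - 1534.1 + 1736.3 - 767.7 = -5675.8
Services: 709.7 + 1119.0 - 282.8 = 1545.9
Primary income: -279.5 + 199.4 = -80.1
Secondary income: 208.2 - 694.9 = -486.7
Current account = (-5675.8) + 1545.9 + (-80.1) + (-486.7) = -4696.7
(Excluded from the current account — financial account: new loans extended by domestic banks to foreign borrowers 1428.0, foreign purchases of equities on the domestic stock exchange 803.1; capital account: capital transfers received from emigrants 85.0.)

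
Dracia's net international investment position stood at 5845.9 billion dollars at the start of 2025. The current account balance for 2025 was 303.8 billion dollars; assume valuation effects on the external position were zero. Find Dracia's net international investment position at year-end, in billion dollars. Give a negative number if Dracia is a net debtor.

6149.7

With no valuation effects, change in NIIP = current account = 303.8
End-of-year NIIP = 5845.9 + 303.8 = 6149.7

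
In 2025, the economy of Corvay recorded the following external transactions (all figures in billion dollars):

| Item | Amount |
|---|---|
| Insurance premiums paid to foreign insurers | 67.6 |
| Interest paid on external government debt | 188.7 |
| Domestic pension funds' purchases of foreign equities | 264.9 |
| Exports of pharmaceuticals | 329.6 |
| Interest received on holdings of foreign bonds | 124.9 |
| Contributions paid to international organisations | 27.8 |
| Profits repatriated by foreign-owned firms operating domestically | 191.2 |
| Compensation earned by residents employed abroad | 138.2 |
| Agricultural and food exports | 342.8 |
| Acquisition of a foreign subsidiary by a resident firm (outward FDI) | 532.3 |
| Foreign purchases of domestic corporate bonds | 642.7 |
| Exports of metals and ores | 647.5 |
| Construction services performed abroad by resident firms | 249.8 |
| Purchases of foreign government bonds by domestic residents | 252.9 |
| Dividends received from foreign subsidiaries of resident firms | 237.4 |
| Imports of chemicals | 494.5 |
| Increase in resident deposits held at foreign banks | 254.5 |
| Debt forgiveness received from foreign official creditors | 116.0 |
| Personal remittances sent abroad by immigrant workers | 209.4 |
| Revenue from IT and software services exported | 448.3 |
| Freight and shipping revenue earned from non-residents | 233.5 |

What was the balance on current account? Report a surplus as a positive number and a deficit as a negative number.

1572.8

Goods: 647.5 - 494.5 + 329.6 + 342.8 = 825.4
Services: 233.5 + 448.3 + 249.8 - 67.6 = 864.0
Primary income: 124.9 - 191.2 - 188.7 + 237.4 + 138.2 = 120.6
Secondary income: -27.8 - 209.4 = -237.2
Current account = 825.4 + 864.0 + 120.6 + (-237.2) = 1572.8
(Excluded from the current account — financial account: domestic pension funds' purchases of foreign equities 264.9, acquisition of a foreign subsidiary by a resident firm (outward FDI) 532.3, foreign purchases of domestic corporate bonds 642.7, purchases of foreign government bonds by domestic residents 252.9, increase in resident deposits held at foreign banks 254.5; capital account: debt forgiveness received from foreign official creditors 116.0.)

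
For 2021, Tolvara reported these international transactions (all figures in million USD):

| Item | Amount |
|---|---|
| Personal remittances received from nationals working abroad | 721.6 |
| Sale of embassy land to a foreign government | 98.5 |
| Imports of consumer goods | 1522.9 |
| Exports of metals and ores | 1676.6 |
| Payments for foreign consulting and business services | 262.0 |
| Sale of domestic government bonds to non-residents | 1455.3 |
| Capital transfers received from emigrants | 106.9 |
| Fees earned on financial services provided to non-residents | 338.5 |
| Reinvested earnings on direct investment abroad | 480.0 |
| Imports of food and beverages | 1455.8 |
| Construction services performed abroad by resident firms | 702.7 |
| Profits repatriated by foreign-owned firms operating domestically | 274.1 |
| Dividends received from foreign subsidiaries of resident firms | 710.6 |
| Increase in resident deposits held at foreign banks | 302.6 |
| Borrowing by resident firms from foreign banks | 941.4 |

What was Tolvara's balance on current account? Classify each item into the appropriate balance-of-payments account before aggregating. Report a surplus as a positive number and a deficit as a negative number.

1115.2

Goods: -1522.9 - 1455.8 + 1676.6 = -1302.1
Services: -262.0 + 338.5 + 702.7 = 779.2
Primary income: 480.0 + 710.6 - 274.1 = 916.5
Secondary income: 721.6
Current account = (-1302.1) + 779.2 + 916.5 + 721.6 = 1115.2
(Excluded from the current account — capital account: sale of embassy land to a foreign government 98.5, capital transfers received from emigrants 106.9; financial account: sale of domestic government bonds to non-residents 1455.3, increase in resident deposits held at foreign banks 302.6, borrowing by resident firms from foreign banks 941.4.)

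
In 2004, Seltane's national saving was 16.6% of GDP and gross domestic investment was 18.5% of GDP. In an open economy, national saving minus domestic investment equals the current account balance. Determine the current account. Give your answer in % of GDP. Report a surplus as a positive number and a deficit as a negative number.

-1.9

S - I = CA (net lending to the rest of the world).
CA = S - I = 16.6 - 18.5 = -1.9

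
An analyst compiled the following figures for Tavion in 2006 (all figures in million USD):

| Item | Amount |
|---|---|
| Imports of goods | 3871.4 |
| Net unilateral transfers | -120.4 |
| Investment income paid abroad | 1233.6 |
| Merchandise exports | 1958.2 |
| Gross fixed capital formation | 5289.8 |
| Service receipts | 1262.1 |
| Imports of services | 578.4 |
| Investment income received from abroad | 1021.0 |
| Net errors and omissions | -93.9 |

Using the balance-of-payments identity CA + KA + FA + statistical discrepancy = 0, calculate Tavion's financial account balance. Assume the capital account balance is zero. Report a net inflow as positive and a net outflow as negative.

1656.4

Goods balance = 1958.2 - 3871.4 = -1913.2
Services balance = 1262.1 - 578.4 = 683.7
Trade balance (goods + services) = -1913.2 + 683.7 = -1229.5
Net primary income = 1021.0 - 1233.6 = -212.6
Net secondary income = -120.4
Current account = -1229.5 + (-212.6) + (-120.4) = -1562.5
Financial account = -(-1562.5 + (-93.9)) = 1656.4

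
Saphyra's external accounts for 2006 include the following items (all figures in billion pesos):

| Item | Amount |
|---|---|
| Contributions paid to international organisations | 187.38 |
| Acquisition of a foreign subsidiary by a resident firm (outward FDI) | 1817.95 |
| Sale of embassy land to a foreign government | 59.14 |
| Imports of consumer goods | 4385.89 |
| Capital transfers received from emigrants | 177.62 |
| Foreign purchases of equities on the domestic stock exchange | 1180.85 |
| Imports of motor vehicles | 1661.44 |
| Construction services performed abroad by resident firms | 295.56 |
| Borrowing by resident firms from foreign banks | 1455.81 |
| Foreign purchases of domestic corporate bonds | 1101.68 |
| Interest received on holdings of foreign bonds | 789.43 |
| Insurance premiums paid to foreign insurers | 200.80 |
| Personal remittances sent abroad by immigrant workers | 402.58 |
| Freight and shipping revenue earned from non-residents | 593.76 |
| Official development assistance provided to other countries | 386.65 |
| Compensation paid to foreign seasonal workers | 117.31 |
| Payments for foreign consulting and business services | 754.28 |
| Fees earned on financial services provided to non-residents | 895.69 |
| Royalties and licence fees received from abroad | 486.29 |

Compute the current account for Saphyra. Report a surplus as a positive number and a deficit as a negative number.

-5035.60

Goods: -4385.89 - 1661.44 = -6047.33
Services: 486.29 + 593.76 - 200.80 - 754.28 + 895.69 + 295.56 = 1316.22
Primary income: -117.31 + 789.43 = 672.12
Secondary income: -386.65 - 187.38 - 402.58 = -976.61
Current account = (-6047.33) + 1316.22 + 672.12 + (-976.61) = -5035.60
(Excluded from the current account — financial account: acquisition of a foreign subsidiary by a resident firm (outward FDI) 1817.95, foreign purchases of equities on the domestic stock exchange 1180.85, borrowing by resident firms from foreign banks 1455.81, foreign purchases of domestic corporate bonds 1101.68; capital account: sale of embassy land to a foreign government 59.14, capital transfers received from emigrants 177.62.)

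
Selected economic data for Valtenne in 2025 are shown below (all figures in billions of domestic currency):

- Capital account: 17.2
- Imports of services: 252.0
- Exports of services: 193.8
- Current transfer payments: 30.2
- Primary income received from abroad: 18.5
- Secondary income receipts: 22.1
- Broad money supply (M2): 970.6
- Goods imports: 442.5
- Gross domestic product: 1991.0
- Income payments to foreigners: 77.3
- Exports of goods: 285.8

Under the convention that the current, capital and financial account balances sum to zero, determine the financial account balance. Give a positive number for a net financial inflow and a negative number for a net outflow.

264.6

Goods balance = 285.8 - 442.5 = -156.7
Services balance = 193.8 - 252.0 = -58.2
Trade balance (goods + services) = -156.7 + (-58.2) = -214.9
Net primary income = 18.5 - 77.3 = -58.8
Net secondary income = 22.1 - 30.2 = -8.1
Current account = -214.9 + (-58.8) + (-8.1) = -281.8
Financial account = -(-281.8 + 17.2) = 264.6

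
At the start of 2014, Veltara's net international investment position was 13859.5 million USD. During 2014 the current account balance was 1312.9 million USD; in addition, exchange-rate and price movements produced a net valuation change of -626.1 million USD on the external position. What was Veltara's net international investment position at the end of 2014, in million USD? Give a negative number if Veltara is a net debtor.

14546.3

Change in NIIP = current account + net valuation change = 1312.9 + (-626.1) = 686.8
End-of-year NIIP = 13859.5 + 686.8 = 14546.3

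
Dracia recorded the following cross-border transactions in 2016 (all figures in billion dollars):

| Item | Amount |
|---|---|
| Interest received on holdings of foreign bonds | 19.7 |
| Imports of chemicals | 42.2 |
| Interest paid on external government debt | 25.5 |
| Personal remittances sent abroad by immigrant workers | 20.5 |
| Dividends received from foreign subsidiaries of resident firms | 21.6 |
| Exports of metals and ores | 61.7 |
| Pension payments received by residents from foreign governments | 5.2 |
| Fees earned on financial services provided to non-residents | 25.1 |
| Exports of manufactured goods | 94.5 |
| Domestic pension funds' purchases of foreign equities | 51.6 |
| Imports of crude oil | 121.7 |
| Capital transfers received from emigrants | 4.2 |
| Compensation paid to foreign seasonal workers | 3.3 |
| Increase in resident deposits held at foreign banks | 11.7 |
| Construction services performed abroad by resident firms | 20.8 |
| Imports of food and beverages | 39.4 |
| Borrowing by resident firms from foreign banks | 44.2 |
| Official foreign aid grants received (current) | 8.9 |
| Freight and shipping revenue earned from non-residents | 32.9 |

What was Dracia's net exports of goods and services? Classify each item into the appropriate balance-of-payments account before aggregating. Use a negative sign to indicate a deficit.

Goods: -121.7 + 94.5 + 61.7 - 42.2 - 39.4 = -47.1
Services: 32.9 + 20.8 + 25.1 = 78.8
Trade balance = -47.1 + 78.8 = 31.7
(Excluded from the trade balance — primary income: interest received on holdings of foreign bonds 19.7, interest paid on external government debt 25.5, dividends received from foreign subsidiaries of resident firms 21.6, compensation paid to foreign seasonal workers 3.3; secondary income: personal remittances sent abroad by immigrant workers 20.5, pension payments received by residents from foreign governments 5.2, official foreign aid grants received (current) 8.9; financial account: domestic pension funds' purchases of foreign equities 51.6, increase in resident deposits held at foreign banks 11.7, borrowing by resident firms from foreign banks 44.2; capital account: capital transfers received from emigrants 4.2.)

31.7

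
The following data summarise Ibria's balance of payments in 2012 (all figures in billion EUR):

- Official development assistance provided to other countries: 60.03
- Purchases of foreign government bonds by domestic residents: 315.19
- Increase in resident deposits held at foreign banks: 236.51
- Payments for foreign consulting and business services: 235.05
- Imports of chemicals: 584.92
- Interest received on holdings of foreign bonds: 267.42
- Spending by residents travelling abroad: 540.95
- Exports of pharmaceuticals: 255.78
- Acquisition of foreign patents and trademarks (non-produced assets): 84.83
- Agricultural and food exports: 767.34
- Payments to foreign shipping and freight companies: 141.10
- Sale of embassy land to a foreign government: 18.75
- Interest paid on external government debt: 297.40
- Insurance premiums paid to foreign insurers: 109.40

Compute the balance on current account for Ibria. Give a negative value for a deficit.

Goods: 767.34 - 584.92 + 255.78 = 438.20
Services: -141.10 - 540.95 - 235.05 - 109.40 = -1026.50
Primary income: 267.42 - 297.40 = -29.98
Secondary income: -60.03
Current account = 438.20 + (-1026.50) + (-29.98) + (-60.03) = -678.31
(Excluded from the current account — financial account: purchases of foreign government bonds by domestic residents 315.19, increase in resident deposits held at foreign banks 236.51; capital account: acquisition of foreign patents and trademarks (non-produced assets) 84.83, sale of embassy land to a foreign government 18.75.)

-678.31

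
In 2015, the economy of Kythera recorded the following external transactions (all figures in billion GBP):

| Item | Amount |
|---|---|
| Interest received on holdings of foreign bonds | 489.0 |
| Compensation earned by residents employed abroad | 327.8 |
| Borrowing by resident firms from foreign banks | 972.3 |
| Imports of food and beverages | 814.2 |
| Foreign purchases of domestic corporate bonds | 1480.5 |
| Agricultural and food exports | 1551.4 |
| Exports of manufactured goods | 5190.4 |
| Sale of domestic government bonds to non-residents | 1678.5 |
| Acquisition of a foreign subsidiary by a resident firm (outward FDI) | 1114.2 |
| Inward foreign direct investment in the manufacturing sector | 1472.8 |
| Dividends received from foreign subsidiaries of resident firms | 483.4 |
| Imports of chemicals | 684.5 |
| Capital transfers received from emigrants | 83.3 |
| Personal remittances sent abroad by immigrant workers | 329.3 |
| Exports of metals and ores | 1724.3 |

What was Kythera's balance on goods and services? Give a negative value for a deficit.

6967.4

Goods: 1724.3 - 814.2 - 684.5 + 1551.4 + 5190.4 = 6967.4
Trade balance = 6967.4 + 0.0 = 6967.4
(Excluded from the trade balance — primary income: interest received on holdings of foreign bonds 489.0, compensation earned by residents employed abroad 327.8, dividends received from foreign subsidiaries of resident firms 483.4; financial account: borrowing by resident firms from foreign banks 972.3, foreign purchases of domestic corporate bonds 1480.5, sale of domestic government bonds to non-residents 1678.5, acquisition of a foreign subsidiary by a resident firm (outward FDI) 1114.2, inward foreign direct investment in the manufacturing sector 1472.8; capital account: capital transfers received from emigrants 83.3; secondary income: personal remittances sent abroad by immigrant workers 329.3.)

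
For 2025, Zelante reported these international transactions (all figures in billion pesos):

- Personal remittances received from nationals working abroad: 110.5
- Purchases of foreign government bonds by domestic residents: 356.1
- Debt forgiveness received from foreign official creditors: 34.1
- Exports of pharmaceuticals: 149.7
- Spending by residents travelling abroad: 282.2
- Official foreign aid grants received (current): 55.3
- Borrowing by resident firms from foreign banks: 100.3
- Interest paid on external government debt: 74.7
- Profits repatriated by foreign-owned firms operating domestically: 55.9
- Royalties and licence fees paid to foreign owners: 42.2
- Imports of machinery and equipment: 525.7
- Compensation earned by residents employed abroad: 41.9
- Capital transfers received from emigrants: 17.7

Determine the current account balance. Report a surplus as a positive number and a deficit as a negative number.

Goods: 149.7 - 525.7 = -376.0
Services: -42.2 - 282.2 = -324.4
Primary income: 41.9 - 74.7 - 55.9 = -88.7
Secondary income: 110.5 + 55.3 = 165.8
Current account = (-376.0) + (-324.4) + (-88.7) + 165.8 = -623.3
(Excluded from the current account — financial account: purchases of foreign government bonds by domestic residents 356.1, borrowing by resident firms from foreign banks 100.3; capital account: debt forgiveness received from foreign official creditors 34.1, capital transfers received from emigrants 17.7.)

-623.3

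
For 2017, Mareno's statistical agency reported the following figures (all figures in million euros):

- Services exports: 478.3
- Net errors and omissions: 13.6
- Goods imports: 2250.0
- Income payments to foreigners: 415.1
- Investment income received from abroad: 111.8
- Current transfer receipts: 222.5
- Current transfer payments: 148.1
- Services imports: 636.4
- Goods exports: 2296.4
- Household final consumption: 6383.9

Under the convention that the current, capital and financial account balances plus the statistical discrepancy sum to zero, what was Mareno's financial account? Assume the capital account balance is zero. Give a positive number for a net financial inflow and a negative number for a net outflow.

327.0

Goods balance = 2296.4 - 2250.0 = 46.4
Services balance = 478.3 - 636.4 = -158.1
Trade balance (goods + services) = 46.4 + (-158.1) = -111.7
Net primary income = 111.8 - 415.1 = -303.3
Net secondary income = 222.5 - 148.1 = 74.4
Current account = -111.7 + (-303.3) + 74.4 = -340.6
Financial account = -(-340.6 + 13.6) = 327.0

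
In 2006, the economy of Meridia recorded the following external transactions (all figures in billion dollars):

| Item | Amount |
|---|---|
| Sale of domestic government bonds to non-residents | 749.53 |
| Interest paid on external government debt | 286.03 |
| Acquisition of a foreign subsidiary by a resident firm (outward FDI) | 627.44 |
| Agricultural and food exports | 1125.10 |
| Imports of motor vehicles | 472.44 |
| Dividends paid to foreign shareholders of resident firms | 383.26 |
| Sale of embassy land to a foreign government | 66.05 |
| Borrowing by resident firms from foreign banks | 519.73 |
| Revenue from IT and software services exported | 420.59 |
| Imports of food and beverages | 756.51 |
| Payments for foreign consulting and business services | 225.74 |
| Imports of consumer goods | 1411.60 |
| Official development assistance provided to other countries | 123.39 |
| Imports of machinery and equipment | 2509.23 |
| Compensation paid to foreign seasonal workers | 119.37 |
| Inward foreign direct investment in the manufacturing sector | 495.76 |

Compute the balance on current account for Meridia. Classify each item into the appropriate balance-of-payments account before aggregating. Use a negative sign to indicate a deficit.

-4741.88

Goods: -1411.60 - 2509.23 + 1125.10 - 472.44 - 756.51 = -4024.68
Services: 420.59 - 225.74 = 194.85
Primary income: -383.26 - 119.37 - 286.03 = -788.66
Secondary income: -123.39
Current account = (-4024.68) + 194.85 + (-788.66) + (-123.39) = -4741.88
(Excluded from the current account — financial account: sale of domestic government bonds to non-residents 749.53, acquisition of a foreign subsidiary by a resident firm (outward FDI) 627.44, borrowing by resident firms from foreign banks 519.73, inward foreign direct investment in the manufacturing sector 495.76; capital account: sale of embassy land to a foreign government 66.05.)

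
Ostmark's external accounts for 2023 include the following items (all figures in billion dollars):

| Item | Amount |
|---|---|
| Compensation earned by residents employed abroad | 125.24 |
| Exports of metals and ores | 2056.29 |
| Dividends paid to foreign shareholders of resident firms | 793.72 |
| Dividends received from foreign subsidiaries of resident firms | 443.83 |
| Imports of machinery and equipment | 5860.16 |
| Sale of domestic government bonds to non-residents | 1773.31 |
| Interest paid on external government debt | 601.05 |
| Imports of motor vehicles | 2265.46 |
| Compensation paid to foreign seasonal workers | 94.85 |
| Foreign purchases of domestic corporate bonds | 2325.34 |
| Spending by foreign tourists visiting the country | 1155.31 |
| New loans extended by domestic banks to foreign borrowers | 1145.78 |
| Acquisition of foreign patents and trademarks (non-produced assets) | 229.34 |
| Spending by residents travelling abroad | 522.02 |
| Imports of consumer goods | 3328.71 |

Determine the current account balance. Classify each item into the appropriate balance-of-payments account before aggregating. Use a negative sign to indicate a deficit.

-9685.30

Goods: -2265.46 - 5860.16 - 3328.71 + 2056.29 = -9398.04
Services: -522.02 + 1155.31 = 633.29
Primary income: 125.24 - 793.72 - 601.05 + 443.83 - 94.85 = -920.55
Current account = (-9398.04) + 633.29 + (-920.55) = -9685.30
(Excluded from the current account — financial account: sale of domestic government bonds to non-residents 1773.31, foreign purchases of domestic corporate bonds 2325.34, new loans extended by domestic banks to foreign borrowers 1145.78; capital account: acquisition of foreign patents and trademarks (non-produced assets) 229.34.)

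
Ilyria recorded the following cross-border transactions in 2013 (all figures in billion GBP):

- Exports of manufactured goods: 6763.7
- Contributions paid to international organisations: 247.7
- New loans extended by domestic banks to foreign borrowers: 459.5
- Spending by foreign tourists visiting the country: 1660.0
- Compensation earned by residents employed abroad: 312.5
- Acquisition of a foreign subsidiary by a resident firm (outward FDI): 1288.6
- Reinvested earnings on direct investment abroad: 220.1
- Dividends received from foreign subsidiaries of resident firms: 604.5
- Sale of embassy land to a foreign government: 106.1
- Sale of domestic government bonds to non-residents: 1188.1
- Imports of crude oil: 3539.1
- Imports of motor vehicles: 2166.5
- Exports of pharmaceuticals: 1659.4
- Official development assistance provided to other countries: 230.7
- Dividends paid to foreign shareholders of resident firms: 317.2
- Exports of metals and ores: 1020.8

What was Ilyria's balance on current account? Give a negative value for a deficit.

Goods: 1659.4 - 2166.5 - 3539.1 + 6763.7 + 1020.8 = 3738.3
Services: 1660.0
Primary income: -317.2 + 312.5 + 220.1 + 604.5 = 819.9
Secondary income: -247.7 - 230.7 = -478.4
Current account = 3738.3 + 1660.0 + 819.9 + (-478.4) = 5739.8
(Excluded from the current account — financial account: new loans extended by domestic banks to foreign borrowers 459.5, acquisition of a foreign subsidiary by a resident firm (outward FDI) 1288.6, sale of domestic government bonds to non-residents 1188.1; capital account: sale of embassy land to a foreign government 106.1.)

5739.8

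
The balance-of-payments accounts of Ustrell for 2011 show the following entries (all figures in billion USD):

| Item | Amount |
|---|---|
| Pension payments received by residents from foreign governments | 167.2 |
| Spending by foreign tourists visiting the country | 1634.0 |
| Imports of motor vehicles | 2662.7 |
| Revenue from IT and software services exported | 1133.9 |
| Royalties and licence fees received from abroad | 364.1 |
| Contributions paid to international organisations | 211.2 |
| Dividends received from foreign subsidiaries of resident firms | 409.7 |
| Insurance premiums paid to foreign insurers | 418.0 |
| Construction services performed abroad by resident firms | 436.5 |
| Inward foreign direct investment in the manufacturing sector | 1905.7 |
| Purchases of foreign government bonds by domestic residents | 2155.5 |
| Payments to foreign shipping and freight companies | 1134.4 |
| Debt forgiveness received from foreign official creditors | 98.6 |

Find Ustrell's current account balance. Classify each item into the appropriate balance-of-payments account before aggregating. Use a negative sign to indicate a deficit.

Goods: -2662.7
Services: 1634.0 + 1133.9 + 364.1 - 1134.4 - 418.0 + 436.5 = 2016.1
Primary income: 409.7
Secondary income: -211.2 + 167.2 = -44.0
Current account = (-2662.7) + 2016.1 + 409.7 + (-44.0) = -280.9
(Excluded from the current account — financial account: inward foreign direct investment in the manufacturing sector 1905.7, purchases of foreign government bonds by domestic residents 2155.5; capital account: debt forgiveness received from foreign official creditors 98.6.)

-280.9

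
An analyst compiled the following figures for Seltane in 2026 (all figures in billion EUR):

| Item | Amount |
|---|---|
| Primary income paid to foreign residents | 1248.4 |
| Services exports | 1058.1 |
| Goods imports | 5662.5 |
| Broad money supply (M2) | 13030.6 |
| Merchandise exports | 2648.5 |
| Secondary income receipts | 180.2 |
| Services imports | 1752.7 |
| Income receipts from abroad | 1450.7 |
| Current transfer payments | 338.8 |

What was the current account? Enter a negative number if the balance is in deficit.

-3664.9

Goods balance = 2648.5 - 5662.5 = -3014.0
Services balance = 1058.1 - 1752.7 = -694.6
Trade balance (goods + services) = -3014.0 + (-694.6) = -3708.6
Net primary income = 1450.7 - 1248.4 = 202.3
Net secondary income = 180.2 - 338.8 = -158.6
Current account = -3708.6 + 202.3 + (-158.6) = -3664.9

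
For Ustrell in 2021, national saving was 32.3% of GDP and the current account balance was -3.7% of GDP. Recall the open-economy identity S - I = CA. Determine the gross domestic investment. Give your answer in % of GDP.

S - I = CA (net lending to the rest of the world).
I = S - CA = 32.3 - (-3.7) = 36.0

36.0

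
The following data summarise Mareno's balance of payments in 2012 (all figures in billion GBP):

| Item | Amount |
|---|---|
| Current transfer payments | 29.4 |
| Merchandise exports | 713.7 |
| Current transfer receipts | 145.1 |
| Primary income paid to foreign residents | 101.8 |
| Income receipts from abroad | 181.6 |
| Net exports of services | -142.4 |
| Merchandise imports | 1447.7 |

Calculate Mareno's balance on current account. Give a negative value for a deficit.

-680.9

Goods balance = 713.7 - 1447.7 = -734.0
Services balance = -142.4
Trade balance (goods + services) = -734.0 + (-142.4) = -876.4
Net primary income = 181.6 - 101.8 = 79.8
Net secondary income = 145.1 - 29.4 = 115.7
Current account = -876.4 + 79.8 + 115.7 = -680.9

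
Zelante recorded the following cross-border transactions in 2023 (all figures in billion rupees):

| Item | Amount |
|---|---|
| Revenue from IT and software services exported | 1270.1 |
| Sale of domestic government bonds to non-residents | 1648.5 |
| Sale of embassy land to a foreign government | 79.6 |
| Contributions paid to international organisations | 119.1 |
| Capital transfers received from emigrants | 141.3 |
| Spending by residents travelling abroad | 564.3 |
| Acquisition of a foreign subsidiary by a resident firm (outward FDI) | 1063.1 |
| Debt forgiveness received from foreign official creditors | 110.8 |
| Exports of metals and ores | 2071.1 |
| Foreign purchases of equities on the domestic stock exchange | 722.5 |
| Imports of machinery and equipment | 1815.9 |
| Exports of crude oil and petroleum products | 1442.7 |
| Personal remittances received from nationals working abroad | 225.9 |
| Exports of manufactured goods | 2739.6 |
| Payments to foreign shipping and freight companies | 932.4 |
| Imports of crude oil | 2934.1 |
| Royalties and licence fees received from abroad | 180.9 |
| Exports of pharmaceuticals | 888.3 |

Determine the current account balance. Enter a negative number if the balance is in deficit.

Goods: -1815.9 + 1442.7 + 2739.6 + 888.3 + 2071.1 - 2934.1 = 2391.7
Services: -932.4 + 180.9 - 564.3 + 1270.1 = -45.7
Secondary income: 225.9 - 119.1 = 106.8
Current account = 2391.7 + (-45.7) + 106.8 = 2452.8
(Excluded from the current account — financial account: sale of domestic government bonds to non-residents 1648.5, acquisition of a foreign subsidiary by a resident firm (outward FDI) 1063.1, foreign purchases of equities on the domestic stock exchange 722.5; capital account: sale of embassy land to a foreign government 79.6, capital transfers received from emigrants 141.3, debt forgiveness received from foreign official creditors 110.8.)

2452.8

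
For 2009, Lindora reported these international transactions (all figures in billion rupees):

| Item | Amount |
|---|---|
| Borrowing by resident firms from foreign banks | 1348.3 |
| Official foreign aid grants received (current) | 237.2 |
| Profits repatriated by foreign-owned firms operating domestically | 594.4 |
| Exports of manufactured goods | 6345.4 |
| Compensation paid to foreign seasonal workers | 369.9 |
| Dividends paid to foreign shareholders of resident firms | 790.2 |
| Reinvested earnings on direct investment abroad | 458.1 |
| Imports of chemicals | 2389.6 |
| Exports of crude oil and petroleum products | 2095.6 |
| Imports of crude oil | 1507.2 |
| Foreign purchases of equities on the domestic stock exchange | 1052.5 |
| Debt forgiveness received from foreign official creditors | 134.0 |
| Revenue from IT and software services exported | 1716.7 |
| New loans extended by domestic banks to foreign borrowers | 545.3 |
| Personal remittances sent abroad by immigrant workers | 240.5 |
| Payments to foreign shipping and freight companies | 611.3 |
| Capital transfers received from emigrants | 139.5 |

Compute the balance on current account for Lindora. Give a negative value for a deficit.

4349.9

Goods: 2095.6 + 6345.4 - 1507.2 - 2389.6 = 4544.2
Services: -611.3 + 1716.7 = 1105.4
Primary income: -790.2 - 369.9 - 594.4 + 458.1 = -1296.4
Secondary income: -240.5 + 237.2 = -3.3
Current account = 4544.2 + 1105.4 + (-1296.4) + (-3.3) = 4349.9
(Excluded from the current account — financial account: borrowing by resident firms from foreign banks 1348.3, foreign purchases of equities on the domestic stock exchange 1052.5, new loans extended by domestic banks to foreign borrowers 545.3; capital account: debt forgiveness received from foreign official creditors 134.0, capital transfers received from emigrants 139.5.)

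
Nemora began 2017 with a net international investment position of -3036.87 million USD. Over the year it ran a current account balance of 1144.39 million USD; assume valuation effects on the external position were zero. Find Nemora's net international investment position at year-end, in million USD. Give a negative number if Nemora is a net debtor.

-1892.48

With no valuation effects, change in NIIP = current account = 1144.39
End-of-year NIIP = -3036.87 + 1144.39 = -1892.48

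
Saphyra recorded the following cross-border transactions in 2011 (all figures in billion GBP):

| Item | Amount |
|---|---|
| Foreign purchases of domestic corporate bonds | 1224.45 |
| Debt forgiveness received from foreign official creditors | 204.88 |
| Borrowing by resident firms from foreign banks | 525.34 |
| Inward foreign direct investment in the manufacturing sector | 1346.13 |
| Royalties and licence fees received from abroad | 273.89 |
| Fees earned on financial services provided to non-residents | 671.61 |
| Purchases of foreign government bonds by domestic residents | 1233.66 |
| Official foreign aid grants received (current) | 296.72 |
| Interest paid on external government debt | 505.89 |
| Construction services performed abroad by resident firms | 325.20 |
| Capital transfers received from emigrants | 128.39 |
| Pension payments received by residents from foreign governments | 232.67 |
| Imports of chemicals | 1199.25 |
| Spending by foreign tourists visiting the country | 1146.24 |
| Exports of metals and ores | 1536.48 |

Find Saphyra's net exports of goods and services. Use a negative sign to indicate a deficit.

2754.17

Goods: -1199.25 + 1536.48 = 337.23
Services: 671.61 + 273.89 + 325.20 + 1146.24 = 2416.94
Trade balance = 337.23 + 2416.94 = 2754.17
(Excluded from the trade balance — financial account: foreign purchases of domestic corporate bonds 1224.45, borrowing by resident firms from foreign banks 525.34, inward foreign direct investment in the manufacturing sector 1346.13, purchases of foreign government bonds by domestic residents 1233.66; capital account: debt forgiveness received from foreign official creditors 204.88, capital transfers received from emigrants 128.39; secondary income: official foreign aid grants received (current) 296.72, pension payments received by residents from foreign governments 232.67; primary income: interest paid on external government debt 505.89.)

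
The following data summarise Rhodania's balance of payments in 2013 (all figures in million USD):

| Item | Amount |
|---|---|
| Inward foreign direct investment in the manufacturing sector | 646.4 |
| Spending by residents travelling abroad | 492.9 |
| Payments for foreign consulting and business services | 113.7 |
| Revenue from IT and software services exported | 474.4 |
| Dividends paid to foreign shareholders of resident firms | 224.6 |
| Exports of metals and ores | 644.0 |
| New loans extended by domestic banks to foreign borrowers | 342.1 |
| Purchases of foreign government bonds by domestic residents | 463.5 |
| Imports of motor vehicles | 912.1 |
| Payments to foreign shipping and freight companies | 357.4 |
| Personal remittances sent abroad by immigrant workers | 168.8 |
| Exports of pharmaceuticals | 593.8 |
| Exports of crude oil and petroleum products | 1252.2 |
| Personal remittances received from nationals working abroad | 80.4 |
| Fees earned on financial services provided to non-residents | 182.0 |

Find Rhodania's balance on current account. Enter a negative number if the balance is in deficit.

Goods: 593.8 + 1252.2 - 912.1 + 644.0 = 1577.9
Services: 182.0 - 357.4 - 492.9 + 474.4 - 113.7 = -307.6
Primary income: -224.6
Secondary income: 80.4 - 168.8 = -88.4
Current account = 1577.9 + (-307.6) + (-224.6) + (-88.4) = 957.3
(Excluded from the current account — financial account: inward foreign direct investment in the manufacturing sector 646.4, new loans extended by domestic banks to foreign borrowers 342.1, purchases of foreign government bonds by domestic residents 463.5.)

957.3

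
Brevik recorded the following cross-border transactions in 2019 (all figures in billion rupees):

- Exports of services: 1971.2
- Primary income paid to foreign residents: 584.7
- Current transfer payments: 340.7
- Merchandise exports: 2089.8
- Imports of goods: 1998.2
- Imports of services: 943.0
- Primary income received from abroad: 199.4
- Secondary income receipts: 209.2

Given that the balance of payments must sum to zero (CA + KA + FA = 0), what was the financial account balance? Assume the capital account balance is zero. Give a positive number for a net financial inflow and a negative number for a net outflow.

-603.0

Goods balance = 2089.8 - 1998.2 = 91.6
Services balance = 1971.2 - 943.0 = 1028.2
Trade balance (goods + services) = 91.6 + 1028.2 = 1119.8
Net primary income = 199.4 - 584.7 = -385.3
Net secondary income = 209.2 - 340.7 = -131.5
Current account = 1119.8 + (-385.3) + (-131.5) = 603.0
Financial account = -(603.0) = -603.0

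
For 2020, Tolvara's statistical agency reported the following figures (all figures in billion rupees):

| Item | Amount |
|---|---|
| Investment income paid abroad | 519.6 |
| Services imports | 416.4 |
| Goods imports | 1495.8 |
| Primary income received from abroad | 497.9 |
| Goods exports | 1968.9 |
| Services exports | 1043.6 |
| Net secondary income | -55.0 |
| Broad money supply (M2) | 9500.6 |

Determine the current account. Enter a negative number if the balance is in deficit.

Goods balance = 1968.9 - 1495.8 = 473.1
Services balance = 1043.6 - 416.4 = 627.2
Trade balance (goods + services) = 473.1 + 627.2 = 1100.3
Net primary income = 497.9 - 519.6 = -21.7
Net secondary income = -55.0
Current account = 1100.3 + (-21.7) + (-55.0) = 1023.6

1023.6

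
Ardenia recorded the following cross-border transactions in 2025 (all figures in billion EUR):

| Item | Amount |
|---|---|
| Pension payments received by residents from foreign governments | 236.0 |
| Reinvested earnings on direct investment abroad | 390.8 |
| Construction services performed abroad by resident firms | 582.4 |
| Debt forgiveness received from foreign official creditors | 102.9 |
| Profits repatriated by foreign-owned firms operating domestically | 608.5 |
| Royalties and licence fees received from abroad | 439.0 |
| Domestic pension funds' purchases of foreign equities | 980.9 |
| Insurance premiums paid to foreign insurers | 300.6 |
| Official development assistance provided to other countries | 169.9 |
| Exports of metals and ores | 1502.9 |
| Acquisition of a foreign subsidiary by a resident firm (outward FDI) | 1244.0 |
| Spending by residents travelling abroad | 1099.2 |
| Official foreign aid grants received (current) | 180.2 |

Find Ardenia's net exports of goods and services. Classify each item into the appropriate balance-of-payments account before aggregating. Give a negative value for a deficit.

1124.5

Goods: 1502.9
Services: 582.4 - 300.6 + 439.0 - 1099.2 = -378.4
Trade balance = 1502.9 + (-378.4) = 1124.5
(Excluded from the trade balance — secondary income: pension payments received by residents from foreign governments 236.0, official development assistance provided to other countries 169.9, official foreign aid grants received (current) 180.2; primary income: reinvested earnings on direct investment abroad 390.8, profits repatriated by foreign-owned firms operating domestically 608.5; capital account: debt forgiveness received from foreign official creditors 102.9; financial account: domestic pension funds' purchases of foreign equities 980.9, acquisition of a foreign subsidiary by a resident firm (outward FDI) 1244.0.)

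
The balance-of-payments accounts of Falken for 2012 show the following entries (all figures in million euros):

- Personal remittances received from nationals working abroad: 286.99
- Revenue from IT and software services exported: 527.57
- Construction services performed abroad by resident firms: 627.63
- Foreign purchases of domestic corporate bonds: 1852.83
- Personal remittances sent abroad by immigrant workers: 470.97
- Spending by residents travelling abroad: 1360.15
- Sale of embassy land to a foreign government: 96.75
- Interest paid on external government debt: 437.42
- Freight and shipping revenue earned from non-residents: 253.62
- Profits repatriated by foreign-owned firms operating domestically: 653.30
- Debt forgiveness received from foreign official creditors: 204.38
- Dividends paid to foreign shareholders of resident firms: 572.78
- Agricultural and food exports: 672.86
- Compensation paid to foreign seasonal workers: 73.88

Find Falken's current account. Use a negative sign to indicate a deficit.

Goods: 672.86
Services: -1360.15 + 527.57 + 627.63 + 253.62 = 48.67
Primary income: -572.78 - 653.30 - 437.42 - 73.88 = -1737.38
Secondary income: 286.99 - 470.97 = -183.98
Current account = 672.86 + 48.67 + (-1737.38) + (-183.98) = -1199.83
(Excluded from the current account — financial account: foreign purchases of domestic corporate bonds 1852.83; capital account: sale of embassy land to a foreign government 96.75, debt forgiveness received from foreign official creditors 204.38.)

-1199.83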